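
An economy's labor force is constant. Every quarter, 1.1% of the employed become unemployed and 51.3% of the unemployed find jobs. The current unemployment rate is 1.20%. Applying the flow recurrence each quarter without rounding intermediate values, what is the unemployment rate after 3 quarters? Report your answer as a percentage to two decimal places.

With a fixed labor force, u_{t+1} = u_t + s·(1−u_t) − f·u_t = u_t·(1−s−f) + s.
Here 1−s−f = 0.476 and s = 0.011.
u_1 = 0.012000 × 0.476 + 0.011 = 0.016712.
u_2 = 0.016712 × 0.476 + 0.011 = 0.018955.
u_3 = 0.018955 × 0.476 + 0.011 = 0.020023.

Unemployment rate after three quarters ≈ 2.00%.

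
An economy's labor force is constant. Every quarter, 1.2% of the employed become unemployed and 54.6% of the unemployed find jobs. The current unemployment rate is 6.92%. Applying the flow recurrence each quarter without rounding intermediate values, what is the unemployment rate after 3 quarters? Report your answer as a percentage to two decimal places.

Unemployment rate after three quarters ≈ 2.56%.

With a fixed labor force, u_{t+1} = u_t + s·(1−u_t) − f·u_t = u_t·(1−s−f) + s.
Here 1−s−f = 0.442 and s = 0.012.
u_1 = 0.069200 × 0.442 + 0.012 = 0.042586.
u_2 = 0.042586 × 0.442 + 0.012 = 0.030823.
u_3 = 0.030823 × 0.442 + 0.012 = 0.025624.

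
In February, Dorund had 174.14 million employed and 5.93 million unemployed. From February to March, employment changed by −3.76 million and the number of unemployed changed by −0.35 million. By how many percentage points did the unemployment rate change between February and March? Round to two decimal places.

The unemployment rate changed by −0.12 percentage points.

February: labor force = 174.14 + 5.93 = 180.07; u = 5.93/180.07 = 3.29%.
March: labor force = 170.38 + 5.58 = 175.96; u = 5.58/175.96 = 3.17%.
Change = 3.17% − 3.29% = −0.12 pp.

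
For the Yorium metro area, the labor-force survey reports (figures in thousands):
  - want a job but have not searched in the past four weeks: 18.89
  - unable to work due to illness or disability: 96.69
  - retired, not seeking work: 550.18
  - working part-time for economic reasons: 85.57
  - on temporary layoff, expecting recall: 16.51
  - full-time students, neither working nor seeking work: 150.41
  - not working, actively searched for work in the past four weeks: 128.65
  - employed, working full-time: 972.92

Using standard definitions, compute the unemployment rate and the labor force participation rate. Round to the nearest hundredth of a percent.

Employed = 85.57 + 972.92 = 1,058.49 thousand (anyone who worked, including part-time for economic reasons, counts as employed).
Unemployed = 16.51 + 128.65 = 145.16 thousand (jobless and actively searching, or on temporary layoff).
Labor force = 1,058.49 + 145.16 = 1,203.65 thousand.
Not in labor force = 18.89 + 96.69 + 550.18 + 150.41 = 816.17 thousand (those not working and not actively searching are outside the labor force — including those who want a job but have given up searching).
Civilian working-age population = 1,203.65 + 816.17 = 2,019.82 thousand.
Unemployment rate = 145.16 / 1,203.65 = 12.06%.
Labor force participation rate = 1,203.65 / 2,019.82 = 59.59%.

Unemployment rate ≈ 12.06%; labor force participation rate ≈ 59.59%.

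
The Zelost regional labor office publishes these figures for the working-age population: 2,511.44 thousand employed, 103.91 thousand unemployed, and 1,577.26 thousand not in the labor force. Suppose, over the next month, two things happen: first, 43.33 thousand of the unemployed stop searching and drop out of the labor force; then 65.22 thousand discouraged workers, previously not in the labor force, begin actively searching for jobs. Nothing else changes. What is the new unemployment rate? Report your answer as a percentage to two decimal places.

Initially, labor force = 2,511.44 + 103.91 = 2,615.35 thousand, so u = 103.91/2,615.35 = 3.97%.
After the first change, unemployed and labor force both fall by 43.33 → E = 2,511.44, U = 60.58, labor force = 2,572.02 thousand.
After the second change, unemployed and labor force both rise by 65.22 → E = 2,511.44, U = 125.80, labor force = 2,637.24 thousand.
New unemployment rate = 125.80 / 2,637.24 = 4.77%.

New unemployment rate ≈ 4.77%.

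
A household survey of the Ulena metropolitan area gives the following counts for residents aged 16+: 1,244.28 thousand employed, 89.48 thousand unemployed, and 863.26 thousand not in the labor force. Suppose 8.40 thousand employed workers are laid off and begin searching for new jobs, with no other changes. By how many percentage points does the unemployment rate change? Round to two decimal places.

The unemployment rate changes by +0.63 percentage points.

Initially, labor force = 1,244.28 + 89.48 = 1,333.76 thousand, so u = 89.48/1,333.76 = 6.71%.
After the change, employed falls and unemployed rises by 8.40; labor force unchanged → E = 1,235.88, U = 97.88, labor force = 1,333.76 thousand.
New unemployment rate = 97.88 / 1,333.76 = 7.34%.
Change = 7.34% − 6.71% = +0.63 percentage points.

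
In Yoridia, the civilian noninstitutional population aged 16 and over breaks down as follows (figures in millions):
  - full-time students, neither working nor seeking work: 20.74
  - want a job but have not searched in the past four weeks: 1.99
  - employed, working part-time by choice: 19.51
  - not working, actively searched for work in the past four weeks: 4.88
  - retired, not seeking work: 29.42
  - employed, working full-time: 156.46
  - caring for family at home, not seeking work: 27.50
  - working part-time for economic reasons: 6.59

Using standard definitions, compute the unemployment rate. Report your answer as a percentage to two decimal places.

Employed = 19.51 + 156.46 + 6.59 = 182.56 million (anyone who worked, including part-time for economic reasons, counts as employed).
Unemployed = 4.88 million.
Labor force = 182.56 + 4.88 = 187.44 million.
Unemployment rate = 4.88 / 187.44 = 2.60%.

Unemployment rate ≈ 2.60%.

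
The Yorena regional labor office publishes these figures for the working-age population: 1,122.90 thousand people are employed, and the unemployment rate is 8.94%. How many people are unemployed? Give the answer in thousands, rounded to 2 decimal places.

About 110.24 thousand are unemployed.

Let U be the number unemployed. The labor force is E + U, and U/(E+U) = 0.0894.
So U = 0.0894 × 1,122.90 / (1 − 0.0894) = 100.3873 / 0.9106 ≈ 110.24 thousand.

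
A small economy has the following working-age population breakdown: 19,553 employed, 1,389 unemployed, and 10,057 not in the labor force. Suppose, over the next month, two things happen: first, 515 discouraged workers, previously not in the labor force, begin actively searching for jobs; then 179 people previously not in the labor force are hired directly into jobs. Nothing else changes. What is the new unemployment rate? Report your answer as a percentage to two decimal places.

New unemployment rate ≈ 8.80%.

Initially, labor force = 19,553 + 1,389 = 20,942, so u = 1,389/20,942 = 6.63%.
After the first change, unemployed and labor force both rise by 515 → E = 19,553, U = 1,904, labor force = 21,457.
After the second change, employed and labor force both rise by 179; unemployed unchanged → E = 19,732, U = 1,904, labor force = 21,636.
New unemployment rate = 1,904 / 21,636 = 8.80%.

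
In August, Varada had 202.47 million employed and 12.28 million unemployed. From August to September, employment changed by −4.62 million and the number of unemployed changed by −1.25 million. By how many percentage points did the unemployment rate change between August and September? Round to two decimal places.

August: labor force = 202.47 + 12.28 = 214.75; u = 12.28/214.75 = 5.72%.
September: labor force = 197.85 + 11.03 = 208.88; u = 11.03/208.88 = 5.28%.
Change = 5.28% − 5.72% = −0.44 pp.

The unemployment rate changed by −0.44 percentage points.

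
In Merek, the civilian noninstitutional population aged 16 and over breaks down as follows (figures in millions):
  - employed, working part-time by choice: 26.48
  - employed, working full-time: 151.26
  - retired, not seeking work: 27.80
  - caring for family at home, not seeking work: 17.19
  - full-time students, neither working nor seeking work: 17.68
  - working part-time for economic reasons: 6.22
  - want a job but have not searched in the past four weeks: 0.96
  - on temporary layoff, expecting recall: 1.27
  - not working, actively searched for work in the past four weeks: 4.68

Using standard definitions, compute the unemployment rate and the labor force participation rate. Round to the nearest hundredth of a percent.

Employed = 26.48 + 151.26 + 6.22 = 183.96 million (anyone who worked, including part-time for economic reasons, counts as employed).
Unemployed = 1.27 + 4.68 = 5.95 million (jobless and actively searching, or on temporary layoff).
Labor force = 183.96 + 5.95 = 189.91 million.
Not in labor force = 27.80 + 17.19 + 17.68 + 0.96 = 63.63 million (those not working and not actively searching are outside the labor force — including those who want a job but have given up searching).
Civilian working-age population = 189.91 + 63.63 = 253.54 million.
Unemployment rate = 5.95 / 189.91 = 3.13%.
Labor force participation rate = 189.91 / 253.54 = 74.90%.

Unemployment rate ≈ 3.13%; labor force participation rate ≈ 74.90%.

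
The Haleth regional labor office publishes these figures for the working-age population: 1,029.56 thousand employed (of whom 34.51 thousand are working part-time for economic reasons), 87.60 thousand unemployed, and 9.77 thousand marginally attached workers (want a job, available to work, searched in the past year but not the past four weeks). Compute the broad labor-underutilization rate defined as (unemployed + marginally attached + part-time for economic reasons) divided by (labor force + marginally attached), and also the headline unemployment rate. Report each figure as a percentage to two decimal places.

Broad underutilization rate ≈ 11.70%; headline unemployment rate ≈ 7.84%.

Labor force = 1,029.56 + 87.60 = 1,117.16 thousand.
Numerator = 87.60 + 9.77 + 34.51 = 131.88 thousand.
Denominator = 1,117.16 + 9.77 = 1,126.93 thousand.
Broad rate = 131.88 / 1,126.93 = 11.70%.
Headline unemployment rate = 87.60 / 1,117.16 = 7.84%.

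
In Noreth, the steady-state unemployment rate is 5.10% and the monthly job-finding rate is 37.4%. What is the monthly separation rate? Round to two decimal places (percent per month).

Separation rate ≈ 2.01% per month.

From u* = s/(s+f): s = u·f/(1−u).
s = 0.0510 × 37.4 / (1 − 0.0510) = 1.9074 / 0.9490 ≈ 2.01% per month.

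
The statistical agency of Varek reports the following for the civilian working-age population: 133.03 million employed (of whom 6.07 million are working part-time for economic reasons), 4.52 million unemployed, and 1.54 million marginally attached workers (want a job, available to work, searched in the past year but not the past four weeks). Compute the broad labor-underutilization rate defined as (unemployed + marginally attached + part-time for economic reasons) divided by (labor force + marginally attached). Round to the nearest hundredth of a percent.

Labor force = 133.03 + 4.52 = 137.55 million.
Numerator = 4.52 + 1.54 + 6.07 = 12.13 million.
Denominator = 137.55 + 1.54 = 139.09 million.
Broad rate = 12.13 / 139.09 = 8.72%.

Broad underutilization rate ≈ 8.72%.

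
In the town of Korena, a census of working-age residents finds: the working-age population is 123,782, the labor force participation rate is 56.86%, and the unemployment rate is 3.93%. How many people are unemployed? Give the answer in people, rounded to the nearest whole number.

About 2,766 are unemployed.

Labor force = 0.5686 × 123,782 = 70,382.
Unemployed = 0.0393 × 70,382 ≈ 2,766.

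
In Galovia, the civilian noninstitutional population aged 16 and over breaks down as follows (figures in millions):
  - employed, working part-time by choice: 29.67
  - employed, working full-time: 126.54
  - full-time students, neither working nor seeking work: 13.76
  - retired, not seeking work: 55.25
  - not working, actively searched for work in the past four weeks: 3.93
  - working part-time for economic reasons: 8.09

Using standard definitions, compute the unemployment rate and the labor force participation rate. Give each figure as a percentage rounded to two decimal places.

Unemployment rate ≈ 2.34%; labor force participation rate ≈ 70.91%.

Employed = 29.67 + 126.54 + 8.09 = 164.30 million (anyone who worked, including part-time for economic reasons, counts as employed).
Unemployed = 3.93 million.
Labor force = 164.30 + 3.93 = 168.23 million.
Not in labor force = 13.76 + 55.25 = 69.01 million (those not working and not actively searching are outside the labor force).
Civilian working-age population = 168.23 + 69.01 = 237.24 million.
Unemployment rate = 3.93 / 168.23 = 2.34%.
Labor force participation rate = 168.23 / 237.24 = 70.91%.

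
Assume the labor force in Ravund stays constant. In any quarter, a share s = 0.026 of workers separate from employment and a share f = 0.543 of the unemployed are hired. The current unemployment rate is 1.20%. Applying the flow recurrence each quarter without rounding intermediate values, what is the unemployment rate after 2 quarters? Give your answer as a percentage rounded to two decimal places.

Unemployment rate after two quarters ≈ 3.94%.

With a fixed labor force, u_{t+1} = u_t + s·(1−u_t) − f·u_t = u_t·(1−s−f) + s.
Here 1−s−f = 0.431 and s = 0.026.
u_1 = 0.012000 × 0.431 + 0.026 = 0.031172.
u_2 = 0.031172 × 0.431 + 0.026 = 0.039435.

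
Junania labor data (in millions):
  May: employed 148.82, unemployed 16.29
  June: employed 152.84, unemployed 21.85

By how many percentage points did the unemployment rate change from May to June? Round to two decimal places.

The unemployment rate changed by +2.64 percentage points.

May: labor force = 148.82 + 16.29 = 165.11; u = 16.29/165.11 = 9.87%.
June: labor force = 152.84 + 21.85 = 174.69; u = 21.85/174.69 = 12.51%.
Change = 12.51% − 9.87% = +2.64 pp.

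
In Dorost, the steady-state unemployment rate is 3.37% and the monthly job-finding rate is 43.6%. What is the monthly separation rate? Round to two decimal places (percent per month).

From u* = s/(s+f): s = u·f/(1−u).
s = 0.0337 × 43.6 / (1 − 0.0337) = 1.4693 / 0.9663 ≈ 1.52% per month.

Separation rate ≈ 1.52% per month.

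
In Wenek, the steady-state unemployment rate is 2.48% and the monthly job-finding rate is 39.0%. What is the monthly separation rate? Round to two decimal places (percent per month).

Separation rate ≈ 0.99% per month.

From u* = s/(s+f): s = u·f/(1−u).
s = 0.0248 × 39.0 / (1 − 0.0248) = 0.9672 / 0.9752 ≈ 0.99% per month.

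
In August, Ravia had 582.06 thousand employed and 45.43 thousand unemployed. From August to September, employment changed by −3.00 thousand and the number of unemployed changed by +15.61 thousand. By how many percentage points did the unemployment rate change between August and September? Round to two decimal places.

The unemployment rate changed by +2.30 percentage points.

August: labor force = 582.06 + 45.43 = 627.49; u = 45.43/627.49 = 7.24%.
September: labor force = 579.06 + 61.04 = 640.10; u = 61.04/640.10 = 9.54%.
Change = 9.54% − 7.24% = +2.30 pp.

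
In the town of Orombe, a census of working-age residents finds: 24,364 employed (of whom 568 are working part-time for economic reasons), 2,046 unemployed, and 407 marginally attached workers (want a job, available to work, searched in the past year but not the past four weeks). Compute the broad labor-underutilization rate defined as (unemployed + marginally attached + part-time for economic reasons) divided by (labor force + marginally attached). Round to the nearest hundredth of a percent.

Broad underutilization rate ≈ 11.27%.

Labor force = 24,364 + 2,046 = 26,410.
Numerator = 2,046 + 407 + 568 = 3,021.
Denominator = 26,410 + 407 = 26,817.
Broad rate = 3,021 / 26,817 = 11.27%.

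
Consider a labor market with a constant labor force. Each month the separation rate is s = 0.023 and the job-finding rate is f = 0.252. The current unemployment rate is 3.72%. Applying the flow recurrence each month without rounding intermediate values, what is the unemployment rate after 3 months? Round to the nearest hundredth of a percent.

With a fixed labor force, u_{t+1} = u_t + s·(1−u_t) − f·u_t = u_t·(1−s−f) + s.
Here 1−s−f = 0.725 and s = 0.023.
u_1 = 0.037200 × 0.725 + 0.023 = 0.049970.
u_2 = 0.049970 × 0.725 + 0.023 = 0.059228.
u_3 = 0.059228 × 0.725 + 0.023 = 0.065940.

Unemployment rate after three months ≈ 6.59%.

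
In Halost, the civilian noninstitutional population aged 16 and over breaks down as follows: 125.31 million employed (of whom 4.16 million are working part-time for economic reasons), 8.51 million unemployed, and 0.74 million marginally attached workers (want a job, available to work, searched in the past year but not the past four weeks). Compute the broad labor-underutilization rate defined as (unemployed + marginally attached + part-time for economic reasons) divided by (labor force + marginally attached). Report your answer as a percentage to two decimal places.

Broad underutilization rate ≈ 9.97%.

Labor force = 125.31 + 8.51 = 133.82 million.
Numerator = 8.51 + 0.74 + 4.16 = 13.41 million.
Denominator = 133.82 + 0.74 = 134.56 million.
Broad rate = 13.41 / 134.56 = 9.97%.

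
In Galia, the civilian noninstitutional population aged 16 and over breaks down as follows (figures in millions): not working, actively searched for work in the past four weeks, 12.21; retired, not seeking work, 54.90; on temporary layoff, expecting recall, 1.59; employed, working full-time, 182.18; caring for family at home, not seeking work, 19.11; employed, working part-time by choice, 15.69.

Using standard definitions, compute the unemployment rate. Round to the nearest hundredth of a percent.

Unemployment rate ≈ 6.52%.

Employed = 182.18 + 15.69 = 197.87 million.
Unemployed = 12.21 + 1.59 = 13.80 million (jobless and actively searching, or on temporary layoff).
Labor force = 197.87 + 13.80 = 211.67 million.
Unemployment rate = 13.80 / 211.67 = 6.52%.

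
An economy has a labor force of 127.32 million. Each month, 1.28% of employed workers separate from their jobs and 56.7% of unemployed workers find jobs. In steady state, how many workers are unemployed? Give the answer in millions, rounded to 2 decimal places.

About 2.81 million are unemployed in steady state.

Steady-state unemployment rate u* = s/(s+f) = 1.28/(1.28+56.7) = 0.022077.
Unemployed = u* × labor force = 0.022077 × 127.32 ≈ 2.81 million.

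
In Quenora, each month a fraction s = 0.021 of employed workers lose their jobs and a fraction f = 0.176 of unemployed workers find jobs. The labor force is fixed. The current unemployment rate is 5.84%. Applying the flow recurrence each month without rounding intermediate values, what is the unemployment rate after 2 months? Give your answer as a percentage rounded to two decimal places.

With a fixed labor force, u_{t+1} = u_t + s·(1−u_t) − f·u_t = u_t·(1−s−f) + s.
Here 1−s−f = 0.803 and s = 0.021.
u_1 = 0.058400 × 0.803 + 0.021 = 0.067895.
u_2 = 0.067895 × 0.803 + 0.021 = 0.075520.

Unemployment rate after two months ≈ 7.55%.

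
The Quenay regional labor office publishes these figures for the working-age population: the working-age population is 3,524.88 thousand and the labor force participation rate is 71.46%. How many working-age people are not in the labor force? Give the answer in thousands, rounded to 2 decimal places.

Share not in the labor force = 1 − 0.7146 = 0.2854.
Not in labor force = 0.2854 × 3,524.88 ≈ 1,006.00 thousand.

About 1,006.00 thousand are not in the labor force.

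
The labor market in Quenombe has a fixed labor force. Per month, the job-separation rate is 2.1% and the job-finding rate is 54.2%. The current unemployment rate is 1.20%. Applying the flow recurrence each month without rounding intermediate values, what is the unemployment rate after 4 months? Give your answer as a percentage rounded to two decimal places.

With a fixed labor force, u_{t+1} = u_t + s·(1−u_t) − f·u_t = u_t·(1−s−f) + s.
Here 1−s−f = 0.437 and s = 0.021.
u_1 = 0.012000 × 0.437 + 0.021 = 0.026244.
u_2 = 0.026244 × 0.437 + 0.021 = 0.032469.
u_3 = 0.032469 × 0.437 + 0.021 = 0.035189.
u_4 = 0.035189 × 0.437 + 0.021 = 0.036378.

Unemployment rate after four months ≈ 3.64%.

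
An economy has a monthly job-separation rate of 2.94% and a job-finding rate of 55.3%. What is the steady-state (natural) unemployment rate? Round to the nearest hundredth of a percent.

At steady state the flows balance: s·E = f·U, so U/(E+U) = s/(s+f).
u* = 2.94 / (2.94 + 55.3) = 2.94 / 58.24 = 5.05%.

Steady-state unemployment rate ≈ 5.05%.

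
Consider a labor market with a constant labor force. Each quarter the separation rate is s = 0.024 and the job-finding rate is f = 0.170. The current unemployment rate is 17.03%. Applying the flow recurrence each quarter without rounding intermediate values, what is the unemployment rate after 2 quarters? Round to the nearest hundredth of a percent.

With a fixed labor force, u_{t+1} = u_t + s·(1−u_t) − f·u_t = u_t·(1−s−f) + s.
Here 1−s−f = 0.806 and s = 0.024.
u_1 = 0.170300 × 0.806 + 0.024 = 0.161262.
u_2 = 0.161262 × 0.806 + 0.024 = 0.153977.

Unemployment rate after two quarters ≈ 15.40%.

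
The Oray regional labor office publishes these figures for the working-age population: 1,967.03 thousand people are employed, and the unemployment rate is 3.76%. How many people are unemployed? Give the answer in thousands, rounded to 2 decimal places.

Let U be the number unemployed. The labor force is E + U, and U/(E+U) = 0.0376.
So U = 0.0376 × 1,967.03 / (1 − 0.0376) = 73.9603 / 0.9624 ≈ 76.85 thousand.

About 76.85 thousand are unemployed.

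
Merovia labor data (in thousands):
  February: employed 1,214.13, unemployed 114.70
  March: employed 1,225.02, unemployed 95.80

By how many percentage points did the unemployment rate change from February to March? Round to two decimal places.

The unemployment rate changed by −1.38 percentage points.

February: labor force = 1,214.13 + 114.70 = 1,328.83; u = 114.70/1,328.83 = 8.63%.
March: labor force = 1,225.02 + 95.80 = 1,320.82; u = 95.80/1,320.82 = 7.25%.
Change = 7.25% − 8.63% = −1.38 pp.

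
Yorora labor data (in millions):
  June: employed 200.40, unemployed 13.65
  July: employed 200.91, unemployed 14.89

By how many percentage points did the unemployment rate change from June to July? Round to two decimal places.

The unemployment rate changed by +0.52 percentage points.

June: labor force = 200.40 + 13.65 = 214.05; u = 13.65/214.05 = 6.38%.
July: labor force = 200.91 + 14.89 = 215.80; u = 14.89/215.80 = 6.90%.
Change = 6.90% − 6.38% = +0.52 pp.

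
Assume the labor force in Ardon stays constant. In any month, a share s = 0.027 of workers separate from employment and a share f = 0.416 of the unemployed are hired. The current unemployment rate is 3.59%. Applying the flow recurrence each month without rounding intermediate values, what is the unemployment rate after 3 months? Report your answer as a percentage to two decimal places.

With a fixed labor force, u_{t+1} = u_t + s·(1−u_t) − f·u_t = u_t·(1−s−f) + s.
Here 1−s−f = 0.557 and s = 0.027.
u_1 = 0.035900 × 0.557 + 0.027 = 0.046996.
u_2 = 0.046996 × 0.557 + 0.027 = 0.053177.
u_3 = 0.053177 × 0.557 + 0.027 = 0.056620.

Unemployment rate after three months ≈ 5.66%.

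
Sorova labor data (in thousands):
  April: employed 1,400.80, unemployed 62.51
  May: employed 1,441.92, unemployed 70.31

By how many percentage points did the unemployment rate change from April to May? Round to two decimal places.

The unemployment rate changed by +0.38 percentage points.

April: labor force = 1,400.80 + 62.51 = 1,463.31; u = 62.51/1,463.31 = 4.27%.
May: labor force = 1,441.92 + 70.31 = 1,512.23; u = 70.31/1,512.23 = 4.65%.
Change = 4.65% − 4.27% = +0.38 pp.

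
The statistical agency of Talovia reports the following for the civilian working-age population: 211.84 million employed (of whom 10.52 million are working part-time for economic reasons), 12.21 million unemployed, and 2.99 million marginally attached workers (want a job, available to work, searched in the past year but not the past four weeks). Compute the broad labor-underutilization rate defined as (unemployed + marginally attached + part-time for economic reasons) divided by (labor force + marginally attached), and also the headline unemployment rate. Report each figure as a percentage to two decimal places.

Labor force = 211.84 + 12.21 = 224.05 million.
Numerator = 12.21 + 2.99 + 10.52 = 25.72 million.
Denominator = 224.05 + 2.99 = 227.04 million.
Broad rate = 25.72 / 227.04 = 11.33%.
Headline unemployment rate = 12.21 / 224.05 = 5.45%.

Broad underutilization rate ≈ 11.33%; headline unemployment rate ≈ 5.45%.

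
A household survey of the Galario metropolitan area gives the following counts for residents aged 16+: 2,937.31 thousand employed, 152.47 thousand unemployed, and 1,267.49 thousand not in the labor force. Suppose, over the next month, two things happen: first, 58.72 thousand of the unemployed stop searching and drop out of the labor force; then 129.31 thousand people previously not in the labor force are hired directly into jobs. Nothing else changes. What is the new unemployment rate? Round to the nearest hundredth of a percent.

New unemployment rate ≈ 2.97%.

Initially, labor force = 2,937.31 + 152.47 = 3,089.78 thousand, so u = 152.47/3,089.78 = 4.93%.
After the first change, unemployed and labor force both fall by 58.72 → E = 2,937.31, U = 93.75, labor force = 3,031.06 thousand.
After the second change, employed and labor force both rise by 129.31; unemployed unchanged → E = 3,066.62, U = 93.75, labor force = 3,160.37 thousand.
New unemployment rate = 93.75 / 3,160.37 = 2.97%.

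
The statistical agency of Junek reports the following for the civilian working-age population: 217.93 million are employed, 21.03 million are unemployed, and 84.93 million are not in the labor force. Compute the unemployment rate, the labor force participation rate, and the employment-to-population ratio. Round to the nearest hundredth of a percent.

Labor force = employed + unemployed = 217.93 + 21.03 = 238.96 million.
Working-age population = 238.96 + 84.93 = 323.89 million.
Unemployment rate = 21.03 / 238.96 = 8.80%.
Labor force participation rate = 238.96 / 323.89 = 73.78%.
Employment-population ratio = 217.93 / 323.89 = 67.29%.

Unemployment rate ≈ 8.80%; labor force participation rate ≈ 73.78%; employment-population ratio ≈ 67.29%.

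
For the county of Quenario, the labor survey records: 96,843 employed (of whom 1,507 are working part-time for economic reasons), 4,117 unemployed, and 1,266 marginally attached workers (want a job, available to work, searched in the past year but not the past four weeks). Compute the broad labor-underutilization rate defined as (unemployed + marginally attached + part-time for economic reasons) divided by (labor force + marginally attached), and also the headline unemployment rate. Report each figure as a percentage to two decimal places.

Broad underutilization rate ≈ 6.74%; headline unemployment rate ≈ 4.08%.

Labor force = 96,843 + 4,117 = 100,960.
Numerator = 4,117 + 1,266 + 1,507 = 6,890.
Denominator = 100,960 + 1,266 = 102,226.
Broad rate = 6,890 / 102,226 = 6.74%.
Headline unemployment rate = 4,117 / 100,960 = 4.08%.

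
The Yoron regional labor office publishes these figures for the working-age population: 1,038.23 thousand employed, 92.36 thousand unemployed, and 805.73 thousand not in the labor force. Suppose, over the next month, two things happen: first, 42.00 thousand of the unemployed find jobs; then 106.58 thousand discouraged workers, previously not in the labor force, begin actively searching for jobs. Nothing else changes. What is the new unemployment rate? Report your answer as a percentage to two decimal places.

Initially, labor force = 1,038.23 + 92.36 = 1,130.59 thousand, so u = 92.36/1,130.59 = 8.17%.
After the first change, unemployed falls and employed rises by 42.00; labor force unchanged → E = 1,080.23, U = 50.36, labor force = 1,130.59 thousand.
After the second change, unemployed and labor force both rise by 106.58 → E = 1,080.23, U = 156.94, labor force = 1,237.17 thousand.
New unemployment rate = 156.94 / 1,237.17 = 12.69%.

New unemployment rate ≈ 12.69%.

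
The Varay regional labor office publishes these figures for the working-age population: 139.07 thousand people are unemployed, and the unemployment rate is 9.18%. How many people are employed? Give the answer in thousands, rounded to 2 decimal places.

Labor force = U / u = 139.07 / 0.0918 ≈ 1,514.92 thousand.
Employed = labor force − unemployed = 1,514.92 − 139.07 = 1,375.85 thousand.

About 1,375.85 thousand are employed.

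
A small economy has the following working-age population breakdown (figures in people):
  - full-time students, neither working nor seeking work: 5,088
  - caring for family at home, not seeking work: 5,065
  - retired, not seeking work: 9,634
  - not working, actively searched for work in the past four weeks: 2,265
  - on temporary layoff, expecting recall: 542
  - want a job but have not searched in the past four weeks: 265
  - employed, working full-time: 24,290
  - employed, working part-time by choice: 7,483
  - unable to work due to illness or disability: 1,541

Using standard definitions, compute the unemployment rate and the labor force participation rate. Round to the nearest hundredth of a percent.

Unemployment rate ≈ 8.12%; labor force participation rate ≈ 61.56%.

Employed = 24,290 + 7,483 = 31,773.
Unemployed = 2,265 + 542 = 2,807 (jobless and actively searching, or on temporary layoff).
Labor force = 31,773 + 2,807 = 34,580.
Not in labor force = 5,088 + 5,065 + 9,634 + 265 + 1,541 = 21,593 (those not working and not actively searching are outside the labor force — including those who want a job but have given up searching).
Civilian working-age population = 34,580 + 21,593 = 56,173.
Unemployment rate = 2,807 / 34,580 = 8.12%.
Labor force participation rate = 34,580 / 56,173 = 61.56%.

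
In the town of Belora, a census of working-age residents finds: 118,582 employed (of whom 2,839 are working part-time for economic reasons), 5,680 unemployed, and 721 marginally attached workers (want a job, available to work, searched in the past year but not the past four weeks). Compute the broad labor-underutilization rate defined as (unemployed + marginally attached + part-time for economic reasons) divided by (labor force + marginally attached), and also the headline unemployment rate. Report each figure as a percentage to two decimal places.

Broad underutilization rate ≈ 7.39%; headline unemployment rate ≈ 4.57%.

Labor force = 118,582 + 5,680 = 124,262.
Numerator = 5,680 + 721 + 2,839 = 9,240.
Denominator = 124,262 + 721 = 124,983.
Broad rate = 9,240 / 124,983 = 7.39%.
Headline unemployment rate = 5,680 / 124,262 = 4.57%.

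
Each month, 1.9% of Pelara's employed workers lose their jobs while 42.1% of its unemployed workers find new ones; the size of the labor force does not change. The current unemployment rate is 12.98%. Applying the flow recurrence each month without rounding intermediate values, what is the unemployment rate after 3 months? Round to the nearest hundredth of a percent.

Unemployment rate after three months ≈ 5.84%.

With a fixed labor force, u_{t+1} = u_t + s·(1−u_t) − f·u_t = u_t·(1−s−f) + s.
Here 1−s−f = 0.560 and s = 0.019.
u_1 = 0.129800 × 0.560 + 0.019 = 0.091688.
u_2 = 0.091688 × 0.560 + 0.019 = 0.070345.
u_3 = 0.070345 × 0.560 + 0.019 = 0.058393.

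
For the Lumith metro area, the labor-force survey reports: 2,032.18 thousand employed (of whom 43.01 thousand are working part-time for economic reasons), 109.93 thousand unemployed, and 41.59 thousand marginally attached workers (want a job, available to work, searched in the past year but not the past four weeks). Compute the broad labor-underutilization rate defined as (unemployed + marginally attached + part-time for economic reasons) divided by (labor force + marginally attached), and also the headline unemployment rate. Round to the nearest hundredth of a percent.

Labor force = 2,032.18 + 109.93 = 2,142.11 thousand.
Numerator = 109.93 + 41.59 + 43.01 = 194.53 thousand.
Denominator = 2,142.11 + 41.59 = 2,183.70 thousand.
Broad rate = 194.53 / 2,183.70 = 8.91%.
Headline unemployment rate = 109.93 / 2,142.11 = 5.13%.

Broad underutilization rate ≈ 8.91%; headline unemployment rate ≈ 5.13%.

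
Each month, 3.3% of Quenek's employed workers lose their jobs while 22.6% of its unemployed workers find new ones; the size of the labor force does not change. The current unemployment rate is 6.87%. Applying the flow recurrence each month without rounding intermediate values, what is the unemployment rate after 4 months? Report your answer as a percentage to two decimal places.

With a fixed labor force, u_{t+1} = u_t + s·(1−u_t) − f·u_t = u_t·(1−s−f) + s.
Here 1−s−f = 0.741 and s = 0.033.
u_1 = 0.068700 × 0.741 + 0.033 = 0.083907.
u_2 = 0.083907 × 0.741 + 0.033 = 0.095175.
u_3 = 0.095175 × 0.741 + 0.033 = 0.103525.
u_4 = 0.103525 × 0.741 + 0.033 = 0.109712.

Unemployment rate after four months ≈ 10.97%.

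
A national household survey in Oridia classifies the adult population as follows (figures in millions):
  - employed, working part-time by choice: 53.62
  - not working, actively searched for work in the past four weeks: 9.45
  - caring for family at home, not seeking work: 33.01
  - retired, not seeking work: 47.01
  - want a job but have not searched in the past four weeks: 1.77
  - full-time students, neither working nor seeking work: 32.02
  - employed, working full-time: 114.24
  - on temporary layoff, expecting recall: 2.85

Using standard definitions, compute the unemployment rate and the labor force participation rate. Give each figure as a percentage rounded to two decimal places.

Employed = 53.62 + 114.24 = 167.86 million.
Unemployed = 9.45 + 2.85 = 12.30 million (jobless and actively searching, or on temporary layoff).
Labor force = 167.86 + 12.30 = 180.16 million.
Not in labor force = 33.01 + 47.01 + 1.77 + 32.02 = 113.81 million (those not working and not actively searching are outside the labor force — including those who want a job but have given up searching).
Civilian working-age population = 180.16 + 113.81 = 293.97 million.
Unemployment rate = 12.30 / 180.16 = 6.83%.
Labor force participation rate = 180.16 / 293.97 = 61.29%.

Unemployment rate ≈ 6.83%; labor force participation rate ≈ 61.29%.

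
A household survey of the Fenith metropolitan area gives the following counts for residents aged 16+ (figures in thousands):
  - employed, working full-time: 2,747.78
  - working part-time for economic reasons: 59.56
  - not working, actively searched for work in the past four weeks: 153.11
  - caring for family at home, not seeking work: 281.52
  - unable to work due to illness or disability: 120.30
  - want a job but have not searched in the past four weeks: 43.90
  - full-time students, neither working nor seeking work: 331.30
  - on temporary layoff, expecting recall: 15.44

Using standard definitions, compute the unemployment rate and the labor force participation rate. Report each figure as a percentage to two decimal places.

Employed = 2,747.78 + 59.56 = 2,807.34 thousand (anyone who worked, including part-time for economic reasons, counts as employed).
Unemployed = 153.11 + 15.44 = 168.55 thousand (jobless and actively searching, or on temporary layoff).
Labor force = 2,807.34 + 168.55 = 2,975.89 thousand.
Not in labor force = 281.52 + 120.30 + 43.90 + 331.30 = 777.02 thousand (those not working and not actively searching are outside the labor force — including those who want a job but have given up searching).
Civilian working-age population = 2,975.89 + 777.02 = 3,752.91 thousand.
Unemployment rate = 168.55 / 2,975.89 = 5.66%.
Labor force participation rate = 2,975.89 / 3,752.91 = 79.30%.

Unemployment rate ≈ 5.66%; labor force participation rate ≈ 79.30%.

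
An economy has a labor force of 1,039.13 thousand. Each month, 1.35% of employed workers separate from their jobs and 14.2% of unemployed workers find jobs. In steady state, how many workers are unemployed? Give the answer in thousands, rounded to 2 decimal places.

About 90.21 thousand are unemployed in steady state.

Steady-state unemployment rate u* = s/(s+f) = 1.35/(1.35+14.2) = 0.086817.
Unemployed = u* × labor force = 0.086817 × 1,039.13 ≈ 90.21 thousand.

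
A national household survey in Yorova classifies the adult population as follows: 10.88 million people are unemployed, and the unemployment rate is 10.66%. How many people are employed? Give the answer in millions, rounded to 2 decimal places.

Labor force = U / u = 10.88 / 0.1066 ≈ 102.06 million.
Employed = labor force − unemployed = 102.06 − 10.88 = 91.18 million.

About 91.18 million are employed.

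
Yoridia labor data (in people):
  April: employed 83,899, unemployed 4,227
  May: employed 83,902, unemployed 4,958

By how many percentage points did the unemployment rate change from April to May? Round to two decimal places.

April: labor force = 83,899 + 4,227 = 88,126; u = 4,227/88,126 = 4.80%.
May: labor force = 83,902 + 4,958 = 88,860; u = 4,958/88,860 = 5.58%.
Change = 5.58% − 4.80% = +0.78 pp.

The unemployment rate changed by +0.78 percentage points.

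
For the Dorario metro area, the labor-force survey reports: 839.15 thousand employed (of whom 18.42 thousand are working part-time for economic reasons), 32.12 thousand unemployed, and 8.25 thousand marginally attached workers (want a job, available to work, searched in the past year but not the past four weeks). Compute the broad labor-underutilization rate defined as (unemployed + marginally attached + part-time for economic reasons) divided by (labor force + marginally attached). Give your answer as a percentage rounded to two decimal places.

Broad underutilization rate ≈ 6.68%.

Labor force = 839.15 + 32.12 = 871.27 thousand.
Numerator = 32.12 + 8.25 + 18.42 = 58.79 thousand.
Denominator = 871.27 + 8.25 = 879.52 thousand.
Broad rate = 58.79 / 879.52 = 6.68%.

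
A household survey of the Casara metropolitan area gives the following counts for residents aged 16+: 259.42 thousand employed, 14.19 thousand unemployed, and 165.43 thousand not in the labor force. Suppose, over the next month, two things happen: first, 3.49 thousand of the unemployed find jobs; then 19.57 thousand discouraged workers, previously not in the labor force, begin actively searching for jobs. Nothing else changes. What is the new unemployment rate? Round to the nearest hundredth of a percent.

Initially, labor force = 259.42 + 14.19 = 273.61 thousand, so u = 14.19/273.61 = 5.19%.
After the first change, unemployed falls and employed rises by 3.49; labor force unchanged → E = 262.91, U = 10.70, labor force = 273.61 thousand.
After the second change, unemployed and labor force both rise by 19.57 → E = 262.91, U = 30.27, labor force = 293.18 thousand.
New unemployment rate = 30.27 / 293.18 = 10.32%.

New unemployment rate ≈ 10.32%.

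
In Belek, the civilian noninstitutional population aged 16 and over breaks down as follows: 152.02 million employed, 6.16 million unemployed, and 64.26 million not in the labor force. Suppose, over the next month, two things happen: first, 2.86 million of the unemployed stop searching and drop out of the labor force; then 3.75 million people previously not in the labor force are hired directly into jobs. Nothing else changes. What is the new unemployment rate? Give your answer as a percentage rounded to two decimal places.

New unemployment rate ≈ 2.07%.

Initially, labor force = 152.02 + 6.16 = 158.18 million, so u = 6.16/158.18 = 3.89%.
After the first change, unemployed and labor force both fall by 2.86 → E = 152.02, U = 3.30, labor force = 155.32 million.
After the second change, employed and labor force both rise by 3.75; unemployed unchanged → E = 155.77, U = 3.30, labor force = 159.07 million.
New unemployment rate = 3.30 / 159.07 = 2.07%.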